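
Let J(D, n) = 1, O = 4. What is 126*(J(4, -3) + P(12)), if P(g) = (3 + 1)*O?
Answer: 2142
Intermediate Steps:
P(g) = 16 (P(g) = (3 + 1)*4 = 4*4 = 16)
126*(J(4, -3) + P(12)) = 126*(1 + 16) = 126*17 = 2142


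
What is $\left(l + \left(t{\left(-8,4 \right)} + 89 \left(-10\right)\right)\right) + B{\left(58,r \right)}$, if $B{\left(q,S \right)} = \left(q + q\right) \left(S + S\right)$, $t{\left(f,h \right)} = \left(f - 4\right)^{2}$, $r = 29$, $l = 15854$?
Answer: $21836$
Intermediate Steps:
$t{\left(f,h \right)} = \left(-4 + f\right)^{2}$
$B{\left(q,S \right)} = 4 S q$ ($B{\left(q,S \right)} = 2 q 2 S = 4 S q$)
$\left(l + \left(t{\left(-8,4 \right)} + 89 \left(-10\right)\right)\right) + B{\left(58,r \right)} = \left(15854 + \left(\left(-4 - 8\right)^{2} + 89 \left(-10\right)\right)\right) + 4 \cdot 29 \cdot 58 = \left(15854 - \left(890 - \left(-12\right)^{2}\right)\right) + 6728 = \left(15854 + \left(144 - 890\right)\right) + 6728 = \left(15854 - 746\right) + 6728 = 15108 + 6728 = 21836$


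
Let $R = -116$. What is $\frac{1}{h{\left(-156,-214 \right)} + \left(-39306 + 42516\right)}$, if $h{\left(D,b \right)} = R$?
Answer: $\frac{1}{3094} \approx 0.00032321$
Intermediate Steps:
$h{\left(D,b \right)} = -116$
$\frac{1}{h{\left(-156,-214 \right)} + \left(-39306 + 42516\right)} = \frac{1}{-116 + \left(-39306 + 42516\right)} = \frac{1}{-116 + 3210} = \frac{1}{3094}$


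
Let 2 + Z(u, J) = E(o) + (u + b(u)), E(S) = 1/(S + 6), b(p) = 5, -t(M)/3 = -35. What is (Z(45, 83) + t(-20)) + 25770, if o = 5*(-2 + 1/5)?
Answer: 77768/3 ≈ 25923.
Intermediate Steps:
t(M) = 105 (t(M) = -3*(-35) = 105)
o = -9 (o = 5*(-2 + ⅕) = 5*(-9/5) = -9)
E(S) = 1/(6 + S)
Z(u, J) = 8/3 + u (Z(u, J) = -2 + (1/(6 - 9) + (u + 5)) = -2 + (1/(-3) + (5 + u)) = -2 + (-⅓ + (5 + u)) = -2 + (14/3 + u) = 8/3 + u)
(Z(45, 83) + t(-20)) + 25770 = ((8/3 + 45) + 105) + 25770 = (143/3 + 105) + 25770 = 458/3 + 25770 = 77768/3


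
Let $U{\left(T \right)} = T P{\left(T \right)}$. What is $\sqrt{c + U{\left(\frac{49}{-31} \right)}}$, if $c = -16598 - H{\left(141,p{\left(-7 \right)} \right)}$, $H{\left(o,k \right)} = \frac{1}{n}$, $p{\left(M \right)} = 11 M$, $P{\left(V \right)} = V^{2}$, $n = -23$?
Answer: $\frac{5 i \sqrt{324429532366}}{22103} \approx 128.85 i$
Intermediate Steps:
$H{\left(o,k \right)} = - \frac{1}{23}$ ($H{\left(o,k \right)} = \frac{1}{-23} = - \frac{1}{23}$)
$U{\left(T \right)} = T^{3}$ ($U{\left(T \right)} = T T^{2} = T^{3}$)
$c = - \frac{381753}{23}$ ($c = -16598 - - \frac{1}{23} = -16598 + \frac{1}{23} = - \frac{381753}{23} \approx -16598.0$)
$\sqrt{c + U{\left(\frac{49}{-31} \right)}} = \sqrt{- \frac{381753}{23} + \left(\frac{49}{-31}\right)^{3}} = \sqrt{- \frac{381753}{23} + \left(49 \left(- \frac{1}{31}\right)\right)^{3}} = \sqrt{- \frac{381753}{23} + \left(- \frac{49}{31}\right)^{3}} = \sqrt{- \frac{381753}{23} - \frac{117649}{29791}} = \sqrt{- \frac{11375509550}{685193}} = \frac{5 i \sqrt{324429532366}}{22103}$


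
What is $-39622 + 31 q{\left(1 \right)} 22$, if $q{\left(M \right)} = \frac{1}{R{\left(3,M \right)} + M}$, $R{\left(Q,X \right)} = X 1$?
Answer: $-39281$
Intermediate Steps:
$R{\left(Q,X \right)} = X$
$q{\left(M \right)} = \frac{1}{2 M}$ ($q{\left(M \right)} = \frac{1}{M + M} = \frac{1}{2 M}$)
$-39622 + 31 q{\left(1 \right)} 22 = -39622 + 31 \frac{1}{2 \cdot 1} \cdot 22 = -39622 + 31 \cdot \frac{1}{2} \cdot 1 \cdot 22 = -39622 + 31 \cdot \frac{1}{2} \cdot 22 = -39622 + \frac{31}{2} \cdot 22 = -39622 + 341 = -39281$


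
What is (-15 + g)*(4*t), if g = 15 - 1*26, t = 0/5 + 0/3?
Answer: 0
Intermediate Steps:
t = 0 (t = 0*(⅕) + 0*(⅓) = 0 + 0 = 0)
g = -11 (g = 15 - 26 = -11)
(-15 + g)*(4*t) = (-15 - 11)*(4*0) = -26*0 = 0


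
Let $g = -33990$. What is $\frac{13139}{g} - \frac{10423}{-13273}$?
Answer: $\frac{179883823}{451149270} \approx 0.39872$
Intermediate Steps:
$\frac{13139}{g} - \frac{10423}{-13273} = \frac{13139}{-33990} - \frac{10423}{-13273} = 13139 \left(- \frac{1}{33990}\right) - - \frac{10423}{13273} = - \frac{13139}{33990} + \frac{10423}{13273} = \frac{179883823}{451149270}$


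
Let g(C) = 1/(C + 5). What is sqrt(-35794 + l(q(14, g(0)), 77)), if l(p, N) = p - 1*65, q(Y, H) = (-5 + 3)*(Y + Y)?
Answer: I*sqrt(35915) ≈ 189.51*I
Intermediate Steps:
g(C) = 1/(5 + C)
q(Y, H) = -4*Y
l(p, N) = -65 + p (l(p, N) = p - 65 = -65 + p)
sqrt(-35794 + l(q(14, g(0)), 77)) = sqrt(-35794 + (-65 - 4*14)) = sqrt(-35794 + (-65 - 56)) = sqrt(-35794 - 121) = sqrt(-35915) = I*sqrt(35915)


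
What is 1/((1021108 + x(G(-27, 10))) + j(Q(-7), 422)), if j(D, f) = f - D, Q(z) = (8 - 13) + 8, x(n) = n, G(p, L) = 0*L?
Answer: 1/1021527 ≈ 9.7893e-7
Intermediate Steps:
G(p, L) = 0
Q(z) = 3 (Q(z) = -5 + 8 = 3)
1/((1021108 + x(G(-27, 10))) + j(Q(-7), 422)) = 1/((1021108 + 0) + (422 - 1*3)) = 1/(1021108 + (422 - 3)) = 1/(1021108 + 419) = 1/1021527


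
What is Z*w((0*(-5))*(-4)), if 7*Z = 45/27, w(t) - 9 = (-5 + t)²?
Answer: 170/21 ≈ 8.0952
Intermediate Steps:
w(t) = 9 + (-5 + t)²
Z = 5/21 (Z = (45/27)/7 = (45*(1/27))/7 = (⅐)*(5/3) = 5/21 ≈ 0.23810)
Z*w((0*(-5))*(-4)) = 5*(9 + (-5 + (0*(-5))*(-4))²)/21 = 5*(9 + (-5 + 0*(-4))²)/21 = 5*(9 + (-5 + 0)²)/21 = 5*(9 + (-5)²)/21 = 5*(9 + 25)/21 = (5/21)*34 = 170/21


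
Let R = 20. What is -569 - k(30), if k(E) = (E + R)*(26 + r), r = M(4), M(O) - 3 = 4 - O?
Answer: -2019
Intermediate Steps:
M(O) = 7 - O (M(O) = 3 + (4 - O) = 7 - O)
r = 3 (r = 7 - 1*4 = 7 - 4 = 3)
k(E) = 580 + 29*E (k(E) = (E + 20)*(26 + 3) = (20 + E)*29 = 580 + 29*E)
-569 - k(30) = -569 - (580 + 29*30) = -569 - (580 + 870) = -569 - 1*1450 = -569 - 1450 = -2019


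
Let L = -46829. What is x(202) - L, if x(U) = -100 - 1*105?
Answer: 46624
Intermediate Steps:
x(U) = -205 (x(U) = -100 - 105 = -205)
x(202) - L = -205 - 1*(-46829) = -205 + 46829 = 46624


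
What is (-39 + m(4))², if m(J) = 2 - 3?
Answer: 1600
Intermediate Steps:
m(J) = -1
(-39 + m(4))² = (-39 - 1)² = (-40)² = 1600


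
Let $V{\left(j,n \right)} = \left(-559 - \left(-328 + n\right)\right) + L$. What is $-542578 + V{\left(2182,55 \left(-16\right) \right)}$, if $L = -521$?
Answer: $-542450$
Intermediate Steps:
$V{\left(j,n \right)} = -752 - n$ ($V{\left(j,n \right)} = \left(-559 - \left(-328 + n\right)\right) - 521 = \left(-231 - n\right) - 521 = -752 - n$)
$-542578 + V{\left(2182,55 \left(-16\right) \right)} = -542578 - \left(752 + 55 \left(-16\right)\right) = -542578 - -128 = -542578 + \left(-752 + 880\right) = -542578 + 128 = -542450$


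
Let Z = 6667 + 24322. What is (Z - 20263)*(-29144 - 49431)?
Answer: -842795450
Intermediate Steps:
Z = 30989
(Z - 20263)*(-29144 - 49431) = (30989 - 20263)*(-29144 - 49431) = 10726*(-78575) = -842795450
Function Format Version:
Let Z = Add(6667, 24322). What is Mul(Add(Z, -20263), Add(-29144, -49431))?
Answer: -842795450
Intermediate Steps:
Z = 30989
Mul(Add(Z, -20263), Add(-29144, -49431)) = Mul(Add(30989, -20263), Add(-29144, -49431)) = Mul(10726, -78575) = -842795450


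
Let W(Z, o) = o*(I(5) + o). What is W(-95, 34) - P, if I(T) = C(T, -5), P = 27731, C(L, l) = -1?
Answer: -26609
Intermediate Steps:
I(T) = -1
W(Z, o) = o*(-1 + o)
W(-95, 34) - P = 34*(-1 + 34) - 1*27731 = 34*33 - 27731 = 1122 - 27731 = -26609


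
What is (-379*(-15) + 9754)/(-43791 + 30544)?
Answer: -15439/13247 ≈ -1.1655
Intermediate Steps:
(-379*(-15) + 9754)/(-43791 + 30544) = (5685 + 9754)/(-13247) = 15439*(-1/13247) = -15439/13247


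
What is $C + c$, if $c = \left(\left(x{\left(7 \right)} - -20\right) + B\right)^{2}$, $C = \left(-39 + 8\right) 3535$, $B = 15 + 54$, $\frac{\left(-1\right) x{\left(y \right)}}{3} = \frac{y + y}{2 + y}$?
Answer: $- \frac{922256}{9} \approx -1.0247 \cdot 10^{5}$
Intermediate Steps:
$x{\left(y \right)} = - \frac{6 y}{2 + y}$ ($x{\left(y \right)} = - 3 \frac{y + y}{2 + y} = - 3 \frac{2 y}{2 + y} = - \frac{6 y}{2 + y}$)
$B = 69$
$C = -109585$ ($C = \left(-31\right) 3535 = -109585$)
$c = \frac{64009}{9}$ ($c = \left(\left(\left(-6\right) 7 \frac{1}{2 + 7} - -20\right) + 69\right)^{2} = \left(\left(\left(-6\right) 7 \cdot \frac{1}{9} + 20\right) + 69\right)^{2} = \left(\left(- \frac{14}{3} + 20\right) + 69\right)^{2} = \left(\frac{46}{3} + 69\right)^{2} = \left(\frac{253}{3}\right)^{2} = \frac{64009}{9} \approx 7112.1$)
$C + c = -109585 + \frac{64009}{9} = - \frac{922256}{9}$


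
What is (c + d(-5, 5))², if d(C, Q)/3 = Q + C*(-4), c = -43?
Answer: 1024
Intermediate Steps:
d(C, Q) = -12*C + 3*Q (d(C, Q) = 3*(Q + C*(-4)) = 3*(Q - 4*C) = -12*C + 3*Q)
(c + d(-5, 5))² = (-43 + (-12*(-5) + 3*5))² = (-43 + (60 + 15))² = (-43 + 75)² = 32² = 1024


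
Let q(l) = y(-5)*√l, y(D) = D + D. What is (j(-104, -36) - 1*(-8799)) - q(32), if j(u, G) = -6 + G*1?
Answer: 8757 + 40*√2 ≈ 8813.6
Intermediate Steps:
y(D) = 2*D
j(u, G) = -6 + G
q(l) = -10*√l (q(l) = (2*(-5))*√l = -10*√l)
(j(-104, -36) - 1*(-8799)) - q(32) = ((-6 - 36) - 1*(-8799)) - (-10)*√32 = (-42 + 8799) - (-10)*4*√2 = 8757 - (-40)*√2 = 8757 + 40*√2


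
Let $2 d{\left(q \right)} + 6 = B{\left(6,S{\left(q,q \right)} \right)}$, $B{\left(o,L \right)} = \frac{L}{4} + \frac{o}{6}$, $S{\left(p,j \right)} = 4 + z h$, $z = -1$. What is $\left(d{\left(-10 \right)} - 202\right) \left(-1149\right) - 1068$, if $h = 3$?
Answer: $\frac{1870071}{8} \approx 2.3376 \cdot 10^{5}$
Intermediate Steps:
$S{\left(p,j \right)} = 1$ ($S{\left(p,j \right)} = 4 - 3 = 1$)
$B{\left(o,L \right)} = \frac{L}{4} + \frac{o}{6}$ ($B{\left(o,L \right)} = L \frac{1}{4} + o \frac{1}{6} = \frac{L}{4} + \frac{o}{6}$)
$d{\left(q \right)} = - \frac{19}{8}$ ($d{\left(q \right)} = -3 + \frac{\frac{1}{4} \cdot 1 + \frac{1}{6} \cdot 6}{2} = -3 + \frac{\frac{1}{4} + 1}{2} = -3 + \frac{1}{2} \cdot \frac{5}{4} = -3 + \frac{5}{8} = - \frac{19}{8}$)
$\left(d{\left(-10 \right)} - 202\right) \left(-1149\right) - 1068 = \left(- \frac{19}{8} - 202\right) \left(-1149\right) - 1068 = \left(- \frac{1635}{8}\right) \left(-1149\right) - 1068 = \frac{1878615}{8} - 1068 = \frac{1870071}{8}$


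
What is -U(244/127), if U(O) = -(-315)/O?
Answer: -40005/244 ≈ -163.95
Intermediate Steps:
U(O) = 315/O
-U(244/127) = -315/(244/127) = -315/(244*(1/127)) = -315/244/127 = -315*127/244 = -1*40005/244 = -40005/244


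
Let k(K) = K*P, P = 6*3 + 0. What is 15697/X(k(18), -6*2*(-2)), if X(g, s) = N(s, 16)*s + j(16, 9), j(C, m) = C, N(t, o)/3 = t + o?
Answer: 15697/2896 ≈ 5.4202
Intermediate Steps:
N(t, o) = 3*o + 3*t (N(t, o) = 3*(t + o) = 3*(o + t) = 3*o + 3*t)
P = 18 (P = 18 + 0 = 18)
k(K) = 18*K (k(K) = K*18 = 18*K)
X(g, s) = 16 + s*(48 + 3*s) (X(g, s) = (3*16 + 3*s)*s + 16 = (48 + 3*s)*s + 16 = s*(48 + 3*s) + 16 = 16 + s*(48 + 3*s))
15697/X(k(18), -6*2*(-2)) = 15697/(16 + 3*(-6*2*(-2))*(16 - 6*2*(-2))) = 15697/(16 + 3*(-12*(-2))*(16 - 12*(-2))) = 15697/(16 + 3*24*(16 + 24)) = 15697/(16 + 3*24*40) = 15697/(16 + 2880) = 15697/2896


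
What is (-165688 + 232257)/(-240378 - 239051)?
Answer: -66569/479429 ≈ -0.13885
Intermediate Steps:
(-165688 + 232257)/(-240378 - 239051) = 66569/(-479429) = 66569*(-1/479429) = -66569/479429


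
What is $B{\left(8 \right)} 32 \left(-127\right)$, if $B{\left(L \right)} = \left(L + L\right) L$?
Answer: $-520192$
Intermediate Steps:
$B{\left(L \right)} = 2 L^{2}$ ($B{\left(L \right)} = 2 L L = 2 L^{2}$)
$B{\left(8 \right)} 32 \left(-127\right) = 2 \cdot 8^{2} \cdot 32 \left(-127\right) = 2 \cdot 64 \cdot 32 \left(-127\right) = 128 \cdot 32 \left(-127\right) = 4096 \left(-127\right) = -520192$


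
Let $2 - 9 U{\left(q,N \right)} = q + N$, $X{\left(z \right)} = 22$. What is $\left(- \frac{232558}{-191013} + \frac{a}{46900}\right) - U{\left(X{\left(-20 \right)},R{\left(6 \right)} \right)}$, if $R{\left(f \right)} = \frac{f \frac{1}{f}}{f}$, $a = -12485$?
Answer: $\frac{51472567001}{16125317460} \approx 3.192$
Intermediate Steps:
$R{\left(f \right)} = \frac{1}{f}$ ($R{\left(f \right)} = 1 \frac{1}{f} = \frac{1}{f}$)
$U{\left(q,N \right)} = \frac{2}{9} - \frac{N}{9} - \frac{q}{9}$ ($U{\left(q,N \right)} = \frac{2}{9} - \frac{q + N}{9} = \frac{2}{9} - \frac{N + q}{9} = \frac{2}{9} - \left(\frac{N}{9} + \frac{q}{9}\right) = \frac{2}{9} - \frac{N}{9} - \frac{q}{9}$)
$\left(- \frac{232558}{-191013} + \frac{a}{46900}\right) - U{\left(X{\left(-20 \right)},R{\left(6 \right)} \right)} = \left(- \frac{232558}{-191013} - \frac{12485}{46900}\right) - \left(\frac{2}{9} - \frac{1}{9 \cdot 6} - \frac{22}{9}\right) = \left(\left(-232558\right) \left(- \frac{1}{191013}\right) - \frac{2497}{9380}\right) - \left(\frac{2}{9} - \frac{1}{54} - \frac{22}{9}\right) = \left(\frac{232558}{191013} - \frac{2497}{9380}\right) - \left(\frac{2}{9} - \frac{1}{54} - \frac{22}{9}\right) = \frac{1704434579}{1791701940} - - \frac{121}{54} = \frac{1704434579}{1791701940} + \frac{121}{54} = \frac{51472567001}{16125317460}$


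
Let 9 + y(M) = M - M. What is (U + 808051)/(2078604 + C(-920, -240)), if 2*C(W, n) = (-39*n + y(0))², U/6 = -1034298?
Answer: -10795474/91598409 ≈ -0.11786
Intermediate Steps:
y(M) = -9 (y(M) = -9 + (M - M) = -9 + 0 = -9)
U = -6205788 (U = 6*(-1034298) = -6205788)
C(W, n) = (-9 - 39*n)²/2 (C(W, n) = (-39*n - 9)²/2 = (-9 - 39*n)²/2)
(U + 808051)/(2078604 + C(-920, -240)) = (-6205788 + 808051)/(2078604 + 9*(3 + 13*(-240))²/2) = -5397737/(2078604 + 9*(3 - 3120)²/2) = -5397737/(2078604 + (9/2)*(-3117)²) = -5397737/(2078604 + (9/2)*9715689) = -5397737/(2078604 + 87441201/2) = -5397737/91598409/2 = -5397737*2/91598409 = -10795474/91598409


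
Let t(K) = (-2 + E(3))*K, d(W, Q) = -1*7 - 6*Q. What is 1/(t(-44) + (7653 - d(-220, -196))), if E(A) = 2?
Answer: 1/6484 ≈ 0.00015423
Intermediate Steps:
d(W, Q) = -7 - 6*Q
t(K) = 0 (t(K) = (-2 + 2)*K = 0*K = 0)
1/(t(-44) + (7653 - d(-220, -196))) = 1/(0 + (7653 - (-7 - 6*(-196)))) = 1/(0 + (7653 - (-7 + 1176))) = 1/(0 + (7653 - 1*1169)) = 1/(0 + (7653 - 1169)) = 1/(0 + 6484) = 1/6484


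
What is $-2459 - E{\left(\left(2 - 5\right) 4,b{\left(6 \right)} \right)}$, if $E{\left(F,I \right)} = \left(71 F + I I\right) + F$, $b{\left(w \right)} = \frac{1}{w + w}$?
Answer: $- \frac{229681}{144} \approx -1595.0$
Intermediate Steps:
$b{\left(w \right)} = \frac{1}{2 w}$
$E{\left(F,I \right)} = I^{2} + 72 F$ ($E{\left(F,I \right)} = \left(71 F + I^{2}\right) + F = \left(I^{2} + 71 F\right) + F = I^{2} + 72 F$)
$-2459 - E{\left(\left(2 - 5\right) 4,b{\left(6 \right)} \right)} = -2459 - \left(\left(\frac{1}{2 \cdot 6}\right)^{2} + 72 \left(2 - 5\right) 4\right) = -2459 - \left(\left(\frac{1}{2} \cdot \frac{1}{6}\right)^{2} + 72 \left(\left(-3\right) 4\right)\right) = -2459 - \left(\left(\frac{1}{12}\right)^{2} + 72 \left(-12\right)\right) = -2459 - \left(\frac{1}{144} - 864\right) = -2459 - - \frac{124415}{144} = -2459 + \frac{124415}{144} = - \frac{229681}{144}$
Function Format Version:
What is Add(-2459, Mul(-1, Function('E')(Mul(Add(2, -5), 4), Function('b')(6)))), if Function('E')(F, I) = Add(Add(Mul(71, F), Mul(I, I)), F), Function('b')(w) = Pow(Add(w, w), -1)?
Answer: Rational(-229681, 144) ≈ -1595.0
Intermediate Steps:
Function('b')(w) = Mul(Rational(1, 2), Pow(w, -1)) (Function('b')(w) = Pow(Mul(2, w), -1) = Mul(Rational(1, 2), Pow(w, -1)))
Function('E')(F, I) = Add(Pow(I, 2), Mul(72, F)) (Function('E')(F, I) = Add(Add(Mul(71, F), Pow(I, 2)), F) = Add(Add(Pow(I, 2), Mul(71, F)), F) = Add(Pow(I, 2), Mul(72, F)))
Add(-2459, Mul(-1, Function('E')(Mul(Add(2, -5), 4), Function('b')(6)))) = Add(-2459, Mul(-1, Add(Pow(Mul(Rational(1, 2), Pow(6, -1)), 2), Mul(72, Mul(Add(2, -5), 4))))) = Add(-2459, Mul(-1, Add(Pow(Mul(Rational(1, 2), Rational(1, 6)), 2), Mul(72, Mul(-3, 4))))) = Add(-2459, Mul(-1, Add(Pow(Rational(1, 12), 2), Mul(72, -12)))) = Add(-2459, Mul(-1, Add(Rational(1, 144), -864))) = Add(-2459, Mul(-1, Rational(-124415, 144))) = Add(-2459, Rational(124415, 144)) = Rational(-229681, 144)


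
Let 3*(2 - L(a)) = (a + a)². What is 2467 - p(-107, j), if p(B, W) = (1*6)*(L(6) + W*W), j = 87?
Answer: -42671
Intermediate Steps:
L(a) = 2 - 4*a²/3 (L(a) = 2 - (a + a)²/3 = 2 - 4*a²/3)
p(B, W) = -276 + 6*W² (p(B, W) = (1*6)*((2 - 4/3*6²) + W*W) = 6*((2 - 4/3*36) + W²) = 6*((2 - 48) + W²) = 6*(-46 + W²) = -276 + 6*W²)
2467 - p(-107, j) = 2467 - (-276 + 6*87²) = 2467 - (-276 + 6*7569) = 2467 - (-276 + 45414) = 2467 - 1*45138 = 2467 - 45138 = -42671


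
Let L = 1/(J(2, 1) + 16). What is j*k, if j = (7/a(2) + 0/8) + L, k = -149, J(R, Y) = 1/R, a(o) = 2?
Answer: -35015/66 ≈ -530.53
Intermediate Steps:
L = 2/33 (L = 1/(1/2 + 16) = 1/(½ + 16) = 1/(33/2) = 2/33 ≈ 0.060606)
j = 235/66 (j = (7/2 + 0/8) + 2/33 = (7*(½) + 0*(⅛)) + 2/33 = (7/2 + 0) + 2/33 = 7/2 + 2/33 = 235/66 ≈ 3.5606)
j*k = (235/66)*(-149) = -35015/66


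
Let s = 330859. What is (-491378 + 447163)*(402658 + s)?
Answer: -32432454155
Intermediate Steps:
(-491378 + 447163)*(402658 + s) = (-491378 + 447163)*(402658 + 330859) = -44215*733517 = -32432454155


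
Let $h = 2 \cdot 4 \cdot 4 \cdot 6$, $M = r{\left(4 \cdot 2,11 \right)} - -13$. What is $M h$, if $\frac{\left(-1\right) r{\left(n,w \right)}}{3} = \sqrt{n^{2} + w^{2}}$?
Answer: $2496 - 576 \sqrt{185} \approx -5338.4$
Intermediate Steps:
$r{\left(n,w \right)} = - 3 \sqrt{n^{2} + w^{2}}$
$M = 13 - 3 \sqrt{185}$ ($M = - 3 \sqrt{\left(4 \cdot 2\right)^{2} + 11^{2}} - -13 = - 3 \sqrt{8^{2} + 121} + 13 = - 3 \sqrt{64 + 121} + 13 = - 3 \sqrt{185} + 13 = 13 - 3 \sqrt{185} \approx -27.804$)
$h = 192$ ($h = 8 \cdot 4 \cdot 6 = 32 \cdot 6 = 192$)
$M h = \left(13 - 3 \sqrt{185}\right) 192 = 2496 - 576 \sqrt{185}$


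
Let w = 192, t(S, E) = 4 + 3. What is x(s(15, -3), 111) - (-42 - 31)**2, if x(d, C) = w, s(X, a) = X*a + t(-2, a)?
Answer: -5137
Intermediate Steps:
t(S, E) = 7
s(X, a) = 7 + X*a (s(X, a) = X*a + 7 = 7 + X*a)
x(d, C) = 192
x(s(15, -3), 111) - (-42 - 31)**2 = 192 - (-42 - 31)**2 = 192 - 1*(-73)**2 = 192 - 1*5329 = 192 - 5329 = -5137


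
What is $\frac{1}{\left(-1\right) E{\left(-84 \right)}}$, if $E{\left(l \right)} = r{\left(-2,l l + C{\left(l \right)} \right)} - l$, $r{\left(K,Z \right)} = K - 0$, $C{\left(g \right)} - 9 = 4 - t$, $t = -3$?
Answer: $- \frac{1}{82} \approx -0.012195$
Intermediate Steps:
$C{\left(g \right)} = 16$ ($C{\left(g \right)} = 9 + \left(4 - -3\right) = 9 + \left(4 + 3\right) = 9 + 7 = 16$)
$r{\left(K,Z \right)} = K$ ($r{\left(K,Z \right)} = K + 0 = K$)
$E{\left(l \right)} = -2 - l$
$\frac{1}{\left(-1\right) E{\left(-84 \right)}} = \frac{1}{\left(-1\right) \left(-2 - -84\right)} = \frac{1}{\left(-1\right) \left(-2 + 84\right)} = \frac{1}{\left(-1\right) 82} = \frac{1}{-82} = - \frac{1}{82}$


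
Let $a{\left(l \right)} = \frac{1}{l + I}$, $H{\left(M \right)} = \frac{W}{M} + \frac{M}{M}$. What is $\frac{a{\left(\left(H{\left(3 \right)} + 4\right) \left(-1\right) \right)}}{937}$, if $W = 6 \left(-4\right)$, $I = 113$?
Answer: $\frac{1}{108692} \approx 9.2003 \cdot 10^{-6}$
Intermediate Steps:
$W = -24$
$H{\left(M \right)} = 1 - \frac{24}{M}$ ($H{\left(M \right)} = - \frac{24}{M} + \frac{M}{M} = - \frac{24}{M} + 1 = 1 - \frac{24}{M}$)
$a{\left(l \right)} = \frac{1}{113 + l}$ ($a{\left(l \right)} = \frac{1}{l + 113} = \frac{1}{113 + l}$)
$\frac{a{\left(\left(H{\left(3 \right)} + 4\right) \left(-1\right) \right)}}{937} = \frac{1}{\left(113 + \left(\frac{-24 + 3}{3} + 4\right) \left(-1\right)\right) 937} = \frac{1}{113 + \left(\frac{1}{3} \left(-21\right) + 4\right) \left(-1\right)} \frac{1}{937} = \frac{1}{113 + \left(-7 + 4\right) \left(-1\right)} \frac{1}{937} = \frac{1}{113 - -3} \cdot \frac{1}{937} = \frac{1}{113 + 3} \cdot \frac{1}{937} = \frac{1}{116} \cdot \frac{1}{937} = \frac{1}{108692}$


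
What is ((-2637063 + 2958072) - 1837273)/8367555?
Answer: -1516264/8367555 ≈ -0.18121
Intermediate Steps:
((-2637063 + 2958072) - 1837273)/8367555 = (321009 - 1837273)*(1/8367555) = -1516264*1/8367555 = -1516264/8367555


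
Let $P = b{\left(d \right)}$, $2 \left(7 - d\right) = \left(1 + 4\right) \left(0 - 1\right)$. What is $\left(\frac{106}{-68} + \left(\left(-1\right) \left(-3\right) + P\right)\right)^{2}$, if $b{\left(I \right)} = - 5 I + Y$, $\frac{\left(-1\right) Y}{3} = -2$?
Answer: $\frac{463761}{289} \approx 1604.7$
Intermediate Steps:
$Y = 6$ ($Y = \left(-3\right) \left(-2\right) = 6$)
$d = \frac{19}{2}$ ($d = 7 - \frac{\left(1 + 4\right) \left(0 - 1\right)}{2} = 7 - \frac{5 \left(-1\right)}{2} = 7 - - \frac{5}{2} = 7 + \frac{5}{2} = \frac{19}{2} \approx 9.5$)
$b{\left(I \right)} = 6 - 5 I$ ($b{\left(I \right)} = - 5 I + 6 = 6 - 5 I$)
$P = - \frac{83}{2}$ ($P = 6 - \frac{95}{2} = - \frac{83}{2} \approx -41.5$)
$\left(\frac{106}{-68} + \left(\left(-1\right) \left(-3\right) + P\right)\right)^{2} = \left(\frac{106}{-68} - \frac{77}{2}\right)^{2} = \left(106 \left(- \frac{1}{68}\right) + \left(3 - \frac{83}{2}\right)\right)^{2} = \left(- \frac{53}{34} - \frac{77}{2}\right)^{2} = \left(- \frac{681}{17}\right)^{2} = \frac{463761}{289}$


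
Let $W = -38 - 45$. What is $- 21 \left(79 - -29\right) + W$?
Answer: $-2351$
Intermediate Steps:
$W = -83$ ($W = -38 - 45 = -83$)
$- 21 \left(79 - -29\right) + W = - 21 \left(79 - -29\right) - 83 = - 21 \left(79 + 29\right) - 83 = \left(-21\right) 108 - 83 = -2268 - 83 = -2351$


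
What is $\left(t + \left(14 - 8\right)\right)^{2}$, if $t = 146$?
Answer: $23104$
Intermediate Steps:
$\left(t + \left(14 - 8\right)\right)^{2} = \left(146 + \left(14 - 8\right)\right)^{2} = \left(146 + 6\right)^{2} = 152^{2} = 23104$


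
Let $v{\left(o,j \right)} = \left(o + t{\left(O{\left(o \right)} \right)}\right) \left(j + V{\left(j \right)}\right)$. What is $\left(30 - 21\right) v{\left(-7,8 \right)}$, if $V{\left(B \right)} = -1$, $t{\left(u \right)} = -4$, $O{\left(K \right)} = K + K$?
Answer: $-693$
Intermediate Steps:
$O{\left(K \right)} = 2 K$
$v{\left(o,j \right)} = \left(-1 + j\right) \left(-4 + o\right)$ ($v{\left(o,j \right)} = \left(o - 4\right) \left(j - 1\right) = \left(-4 + o\right) \left(-1 + j\right) = \left(-1 + j\right) \left(-4 + o\right)$)
$\left(30 - 21\right) v{\left(-7,8 \right)} = \left(30 - 21\right) \left(4 - -7 - 32 + 8 \left(-7\right)\right) = 9 \left(4 + 7 - 32 - 56\right) = 9 \left(-77\right) = -693$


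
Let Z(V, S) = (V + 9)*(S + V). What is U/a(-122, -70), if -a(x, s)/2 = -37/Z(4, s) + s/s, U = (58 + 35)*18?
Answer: -718146/895 ≈ -802.40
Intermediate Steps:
Z(V, S) = (9 + V)*(S + V)
U = 1674 (U = 93*18 = 1674)
a(x, s) = -2 + 74/(52 + 13*s) (a(x, s) = -2*(-37/(4**2 + 9*s + 9*4 + s*4) + s/s) = -2*(-37/(16 + 9*s + 36 + 4*s) + 1) = -2*(-37/(52 + 13*s) + 1) = -2*(1 - 37/(52 + 13*s)) = -2 + 74/(52 + 13*s))
U/a(-122, -70) = 1674/((2*(-15 - 13*(-70))/(13*(4 - 70)))) = 1674/(((2/13)*(-15 + 910)/(-66))) = 1674/(((2/13)*(-1/66)*895)) = 1674/(-895/429) = 1674*(-429/895) = -718146/895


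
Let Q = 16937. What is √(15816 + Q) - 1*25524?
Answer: -25524 + √32753 ≈ -25343.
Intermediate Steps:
√(15816 + Q) - 1*25524 = √(15816 + 16937) - 1*25524 = √32753 - 25524 = -25524 + √32753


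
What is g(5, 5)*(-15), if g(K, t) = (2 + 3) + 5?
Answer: -150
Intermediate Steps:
g(K, t) = 10 (g(K, t) = 5 + 5 = 10)
g(5, 5)*(-15) = 10*(-15) = -150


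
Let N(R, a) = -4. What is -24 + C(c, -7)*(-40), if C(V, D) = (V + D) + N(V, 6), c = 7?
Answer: 136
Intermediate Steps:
C(V, D) = -4 + D + V (C(V, D) = (V + D) - 4 = (D + V) - 4 = -4 + D + V)
-24 + C(c, -7)*(-40) = -24 + (-4 - 7 + 7)*(-40) = -24 - 4*(-40) = -24 + 160 = 136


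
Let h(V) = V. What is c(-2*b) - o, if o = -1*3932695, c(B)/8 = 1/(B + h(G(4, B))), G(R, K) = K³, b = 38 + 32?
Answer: 2697966414323/686035 ≈ 3.9327e+6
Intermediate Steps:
b = 70
c(B) = 8/(B + B³)
o = -3932695
c(-2*b) - o = 8/(-2*70 + (-2*70)³) - 1*(-3932695) = 8/(-140 + (-140)³) + 3932695 = 8/(-140 - 2744000) + 3932695 = 8/(-2744140) + 3932695 = 8*(-1/2744140) + 3932695 = -2/686035 + 3932695 = 2697966414323/686035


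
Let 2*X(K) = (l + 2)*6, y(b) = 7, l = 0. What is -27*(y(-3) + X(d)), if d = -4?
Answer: -351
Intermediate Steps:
X(K) = 6 (X(K) = ((0 + 2)*6)/2 = (2*6)/2 = (1/2)*12 = 6)
-27*(y(-3) + X(d)) = -27*(7 + 6) = -27*13 = -351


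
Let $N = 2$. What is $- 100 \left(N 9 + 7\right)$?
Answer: $-2500$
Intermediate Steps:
$- 100 \left(N 9 + 7\right) = - 100 \left(2 \cdot 9 + 7\right) = - 100 \left(18 + 7\right) = \left(-100\right) 25 = -2500$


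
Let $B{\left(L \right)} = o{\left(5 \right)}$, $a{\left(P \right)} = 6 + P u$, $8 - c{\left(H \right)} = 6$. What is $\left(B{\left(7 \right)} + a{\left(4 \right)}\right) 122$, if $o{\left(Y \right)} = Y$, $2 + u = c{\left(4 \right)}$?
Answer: $1342$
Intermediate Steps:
$c{\left(H \right)} = 2$ ($c{\left(H \right)} = 8 - 6 = 2$)
$u = 0$ ($u = -2 + 2 = 0$)
$a{\left(P \right)} = 6$ ($a{\left(P \right)} = 6 + P 0 = 6 + 0 = 6$)
$B{\left(L \right)} = 5$
$\left(B{\left(7 \right)} + a{\left(4 \right)}\right) 122 = \left(5 + 6\right) 122 = 11 \cdot 122 = 1342$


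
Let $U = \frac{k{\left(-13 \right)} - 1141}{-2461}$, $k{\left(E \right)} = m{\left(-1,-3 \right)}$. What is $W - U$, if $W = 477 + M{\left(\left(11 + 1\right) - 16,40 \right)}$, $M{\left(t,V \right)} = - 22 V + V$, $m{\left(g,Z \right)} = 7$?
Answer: $- \frac{894477}{2461} \approx -363.46$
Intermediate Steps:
$k{\left(E \right)} = 7$
$M{\left(t,V \right)} = - 21 V$
$W = -363$ ($W = 477 - 840 = -363$)
$U = \frac{1134}{2461}$ ($U = \frac{7 - 1141}{-2461} = \left(7 - 1141\right) \left(- \frac{1}{2461}\right) = \left(-1134\right) \left(- \frac{1}{2461}\right) = \frac{1134}{2461} \approx 0.46079$)
$W - U = -363 - \frac{1134}{2461} = - \frac{894477}{2461}$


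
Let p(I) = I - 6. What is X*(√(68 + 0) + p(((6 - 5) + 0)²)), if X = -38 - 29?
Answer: 335 - 134*√17 ≈ -217.50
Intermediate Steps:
p(I) = -6 + I
X = -67
X*(√(68 + 0) + p(((6 - 5) + 0)²)) = -67*(√(68 + 0) + (-6 + ((6 - 5) + 0)²)) = -67*(√68 + (-6 + (1 + 0)²)) = -67*(2*√17 + (-6 + 1²)) = -67*(2*√17 + (-6 + 1)) = -67*(2*√17 - 5) = -67*(-5 + 2*√17) = 335 - 134*√17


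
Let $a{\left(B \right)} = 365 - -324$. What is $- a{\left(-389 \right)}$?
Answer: $-689$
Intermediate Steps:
$a{\left(B \right)} = 689$ ($a{\left(B \right)} = 365 + 324 = 689$)
$- a{\left(-389 \right)} = \left(-1\right) 689 = -689$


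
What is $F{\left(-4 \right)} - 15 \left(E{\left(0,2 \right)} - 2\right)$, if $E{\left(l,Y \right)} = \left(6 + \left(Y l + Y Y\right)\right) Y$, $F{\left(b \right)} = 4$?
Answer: $-266$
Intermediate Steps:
$E{\left(l,Y \right)} = Y \left(6 + Y^{2} + Y l\right)$ ($E{\left(l,Y \right)} = \left(6 + \left(Y l + Y^{2}\right)\right) Y = \left(6 + \left(Y^{2} + Y l\right)\right) Y = \left(6 + Y^{2} + Y l\right) Y = Y \left(6 + Y^{2} + Y l\right)$)
$F{\left(-4 \right)} - 15 \left(E{\left(0,2 \right)} - 2\right) = 4 - 15 \left(2 \left(6 + 2^{2} + 2 \cdot 0\right) - 2\right) = 4 - 15 \left(2 \left(6 + 4 + 0\right) - 2\right) = 4 - 15 \left(2 \cdot 10 - 2\right) = 4 - 15 \left(20 - 2\right) = 4 - 270 = -266$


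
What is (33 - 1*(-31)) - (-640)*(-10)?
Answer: -6336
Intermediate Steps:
(33 - 1*(-31)) - (-640)*(-10) = (33 + 31) - 80*80 = 64 - 6400 = -6336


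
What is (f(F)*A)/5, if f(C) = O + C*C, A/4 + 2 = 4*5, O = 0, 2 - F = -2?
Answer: 1152/5 ≈ 230.40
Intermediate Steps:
F = 4 (F = 2 - 1*(-2) = 2 + 2 = 4)
A = 72 (A = -8 + 4*(4*5) = -8 + 4*20 = -8 + 80 = 72)
f(C) = C² (f(C) = 0 + C*C = 0 + C² = C²)
(f(F)*A)/5 = (4²*72)/5 = (16*72)*(⅕) = 1152*(⅕) = 1152/5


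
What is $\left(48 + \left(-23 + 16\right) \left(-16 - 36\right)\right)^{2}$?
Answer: $169744$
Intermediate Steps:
$\left(48 + \left(-23 + 16\right) \left(-16 - 36\right)\right)^{2} = \left(48 - -364\right)^{2} = \left(48 + 364\right)^{2} = 412^{2} = 169744$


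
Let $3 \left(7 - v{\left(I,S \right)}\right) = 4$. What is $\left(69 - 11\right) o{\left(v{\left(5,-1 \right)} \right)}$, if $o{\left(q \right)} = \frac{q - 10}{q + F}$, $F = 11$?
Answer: $- \frac{377}{25} \approx -15.08$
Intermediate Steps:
$v{\left(I,S \right)} = \frac{17}{3}$ ($v{\left(I,S \right)} = 7 - \frac{4}{3} = \frac{17}{3}$)
$o{\left(q \right)} = \frac{-10 + q}{11 + q}$ ($o{\left(q \right)} = \frac{q - 10}{q + 11} = \frac{-10 + q}{11 + q}$)
$\left(69 - 11\right) o{\left(v{\left(5,-1 \right)} \right)} = \left(69 - 11\right) \frac{-10 + \frac{17}{3}}{11 + \frac{17}{3}} = 58 \frac{1}{\frac{50}{3}} \left(- \frac{13}{3}\right) = 58 \cdot \frac{3}{50} \left(- \frac{13}{3}\right) = 58 \left(- \frac{13}{50}\right) = - \frac{377}{25}$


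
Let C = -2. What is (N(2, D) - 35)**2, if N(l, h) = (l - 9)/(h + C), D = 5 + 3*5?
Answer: 405769/324 ≈ 1252.4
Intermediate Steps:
D = 20 (D = 5 + 15 = 20)
N(l, h) = (-9 + l)/(-2 + h) (N(l, h) = (l - 9)/(h - 2) = (-9 + l)/(-2 + h))
(N(2, D) - 35)**2 = ((-9 + 2)/(-2 + 20) - 35)**2 = (-7/18 - 35)**2 = (-637/18)**2 = 405769/324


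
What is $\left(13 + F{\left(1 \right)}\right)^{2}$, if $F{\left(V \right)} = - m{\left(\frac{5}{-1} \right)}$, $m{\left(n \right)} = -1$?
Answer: $196$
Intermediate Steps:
$F{\left(V \right)} = 1$ ($F{\left(V \right)} = \left(-1\right) \left(-1\right) = 1$)
$\left(13 + F{\left(1 \right)}\right)^{2} = \left(13 + 1\right)^{2} = 14^{2} = 196$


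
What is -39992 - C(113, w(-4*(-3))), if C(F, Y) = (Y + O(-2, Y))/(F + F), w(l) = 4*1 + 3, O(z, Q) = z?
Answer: -9038197/226 ≈ -39992.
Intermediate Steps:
w(l) = 7 (w(l) = 4 + 3 = 7)
C(F, Y) = (-2 + Y)/(2*F) (C(F, Y) = (Y - 2)/(F + F) = (-2 + Y)/((2*F)) = (-2 + Y)*(1/(2*F)) = (-2 + Y)/(2*F))
-39992 - C(113, w(-4*(-3))) = -39992 - (-2 + 7)/(2*113) = -39992 - 5/(2*113) = -39992 - 1*5/226 = -39992 - 5/226 = -9038197/226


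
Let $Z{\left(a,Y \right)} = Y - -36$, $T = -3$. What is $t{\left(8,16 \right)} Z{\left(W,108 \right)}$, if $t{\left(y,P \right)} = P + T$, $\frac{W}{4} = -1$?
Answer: $1872$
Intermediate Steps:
$W = -4$ ($W = 4 \left(-1\right) = -4$)
$Z{\left(a,Y \right)} = 36 + Y$ ($Z{\left(a,Y \right)} = Y + 36 = 36 + Y$)
$t{\left(y,P \right)} = -3 + P$ ($t{\left(y,P \right)} = P - 3 = -3 + P$)
$t{\left(8,16 \right)} Z{\left(W,108 \right)} = \left(-3 + 16\right) \left(36 + 108\right) = 13 \cdot 144 = 1872$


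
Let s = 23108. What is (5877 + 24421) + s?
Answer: 53406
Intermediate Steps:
(5877 + 24421) + s = (5877 + 24421) + 23108 = 30298 + 23108 = 53406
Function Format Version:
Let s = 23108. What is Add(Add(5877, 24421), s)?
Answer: 53406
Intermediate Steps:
Add(Add(5877, 24421), s) = Add(Add(5877, 24421), 23108) = Add(30298, 23108) = 53406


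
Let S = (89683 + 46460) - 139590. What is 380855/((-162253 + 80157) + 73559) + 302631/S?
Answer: -1298789344/9809013 ≈ -132.41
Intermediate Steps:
S = -3447 (S = 136143 - 139590 = -3447)
380855/((-162253 + 80157) + 73559) + 302631/S = 380855/((-162253 + 80157) + 73559) + 302631/(-3447) = 380855/(-82096 + 73559) + 302631*(-1/3447) = 380855/(-8537) - 100877/1149 = 380855*(-1/8537) - 100877/1149 = -380855/8537 - 100877/1149 = -1298789344/9809013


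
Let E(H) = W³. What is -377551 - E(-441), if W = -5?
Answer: -377426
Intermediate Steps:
E(H) = -125 (E(H) = (-5)³ = -125)
-377551 - E(-441) = -377551 - 1*(-125) = -377551 + 125 = -377426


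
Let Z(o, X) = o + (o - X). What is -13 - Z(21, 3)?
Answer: -52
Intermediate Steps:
Z(o, X) = -X + 2*o
-13 - Z(21, 3) = -13 - (-1*3 + 2*21) = -13 - (-3 + 42) = -13 - 1*39 = -13 - 39 = -52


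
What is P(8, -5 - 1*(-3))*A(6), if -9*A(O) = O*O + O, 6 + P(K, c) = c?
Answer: 112/3 ≈ 37.333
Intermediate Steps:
P(K, c) = -6 + c
A(O) = -O/9 - O**2/9 (A(O) = -(O*O + O)/9 = -(O**2 + O)/9 = -(O + O**2)/9 = -O/9 - O**2/9)
P(8, -5 - 1*(-3))*A(6) = (-6 + (-5 - 1*(-3)))*(-1/9*6*(1 + 6)) = (-6 + (-5 + 3))*(-1/9*6*7) = (-6 - 2)*(-14/3) = -8*(-14/3) = 112/3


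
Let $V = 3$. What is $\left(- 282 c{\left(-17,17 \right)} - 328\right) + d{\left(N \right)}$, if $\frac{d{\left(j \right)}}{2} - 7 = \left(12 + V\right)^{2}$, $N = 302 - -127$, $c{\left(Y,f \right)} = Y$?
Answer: $4930$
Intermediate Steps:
$N = 429$ ($N = 302 + 127 = 429$)
$d{\left(j \right)} = 464$ ($d{\left(j \right)} = 14 + 2 \left(12 + 3\right)^{2} = 14 + 2 \cdot 15^{2} = 14 + 2 \cdot 225 = 14 + 450 = 464$)
$\left(- 282 c{\left(-17,17 \right)} - 328\right) + d{\left(N \right)} = \left(\left(-282\right) \left(-17\right) - 328\right) + 464 = \left(4794 - 328\right) + 464 = 4466 + 464 = 4930$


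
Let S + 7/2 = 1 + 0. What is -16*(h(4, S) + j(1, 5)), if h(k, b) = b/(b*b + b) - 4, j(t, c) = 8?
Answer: -160/3 ≈ -53.333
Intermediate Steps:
S = -5/2 (S = -7/2 + (1 + 0) = -7/2 + 1 = -5/2 ≈ -2.5000)
h(k, b) = -4 + b/(b + b**2) (h(k, b) = b/(b**2 + b) - 4 = b/(b + b**2) - 4 = -4 + b/(b + b**2))
-16*(h(4, S) + j(1, 5)) = -16*((-3 - 4*(-5/2))/(1 - 5/2) + 8) = -16*((-3 + 10)/(-3/2) + 8) = -16*(-2/3*7 + 8) = -16*(-14/3 + 8) = -16*10/3 = -160/3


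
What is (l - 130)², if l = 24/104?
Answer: 2845969/169 ≈ 16840.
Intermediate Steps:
l = 3/13 (l = 24*(1/104) = 3/13 ≈ 0.23077)
(l - 130)² = (3/13 - 130)² = (-1687/13)² = 2845969/169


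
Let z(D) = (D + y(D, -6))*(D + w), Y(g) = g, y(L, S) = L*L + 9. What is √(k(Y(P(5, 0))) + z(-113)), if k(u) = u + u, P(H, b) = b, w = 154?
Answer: √519265 ≈ 720.60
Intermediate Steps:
y(L, S) = 9 + L² (y(L, S) = L² + 9 = 9 + L²)
k(u) = 2*u
z(D) = (154 + D)*(9 + D + D²) (z(D) = (D + (9 + D²))*(D + 154) = (9 + D + D²)*(154 + D) = (154 + D)*(9 + D + D²))
√(k(Y(P(5, 0))) + z(-113)) = √(2*0 + (1386 + (-113)³ + 155*(-113)² + 163*(-113))) = √(0 + (1386 - 1442897 + 155*12769 - 18419)) = √(0 + (1386 - 1442897 + 1979195 - 18419)) = √(0 + 519265) = √519265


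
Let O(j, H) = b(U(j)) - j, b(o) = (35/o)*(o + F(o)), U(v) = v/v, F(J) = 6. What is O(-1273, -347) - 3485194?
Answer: -3483676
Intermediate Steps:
U(v) = 1
b(o) = 35*(6 + o)/o (b(o) = (35/o)*(o + 6) = (35/o)*(6 + o) = 35*(6 + o)/o)
O(j, H) = 245 - j (O(j, H) = (35 + 210/1) - j = (35 + 210*1) - j = (35 + 210) - j = 245 - j)
O(-1273, -347) - 3485194 = (245 - 1*(-1273)) - 3485194 = (245 + 1273) - 3485194 = 1518 - 3485194 = -3483676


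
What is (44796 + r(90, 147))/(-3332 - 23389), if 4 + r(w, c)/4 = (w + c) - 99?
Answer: -45332/26721 ≈ -1.6965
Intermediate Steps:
r(w, c) = -412 + 4*c + 4*w (r(w, c) = -16 + 4*((w + c) - 99) = -16 + 4*((c + w) - 99) = -16 + 4*(-99 + c + w) = -16 + (-396 + 4*c + 4*w) = -412 + 4*c + 4*w)
(44796 + r(90, 147))/(-3332 - 23389) = (44796 + (-412 + 4*147 + 4*90))/(-3332 - 23389) = (44796 + (-412 + 588 + 360))/(-26721) = (44796 + 536)*(-1/26721) = 45332*(-1/26721) = -45332/26721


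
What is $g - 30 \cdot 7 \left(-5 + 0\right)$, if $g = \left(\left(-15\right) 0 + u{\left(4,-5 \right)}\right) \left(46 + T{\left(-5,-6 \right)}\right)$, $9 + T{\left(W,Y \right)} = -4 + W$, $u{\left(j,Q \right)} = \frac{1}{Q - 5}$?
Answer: $\frac{5236}{5} \approx 1047.2$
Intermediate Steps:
$u{\left(j,Q \right)} = \frac{1}{-5 + Q}$
$T{\left(W,Y \right)} = -13 + W$ ($T{\left(W,Y \right)} = -9 + \left(-4 + W\right) = -13 + W$)
$g = - \frac{14}{5}$ ($g = \left(\left(-15\right) 0 + \frac{1}{-5 - 5}\right) \left(46 - 18\right) = \left(0 + \frac{1}{-10}\right) \left(46 - 18\right) = \left(0 - \frac{1}{10}\right) 28 = \left(- \frac{1}{10}\right) 28 = - \frac{14}{5} \approx -2.8$)
$g - 30 \cdot 7 \left(-5 + 0\right) = - \frac{14}{5} - 30 \cdot 7 \left(-5 + 0\right) = - \frac{14}{5} - 30 \cdot 7 \left(-5\right) = - \frac{14}{5} - -1050 = - \frac{14}{5} + 1050 = \frac{5236}{5}$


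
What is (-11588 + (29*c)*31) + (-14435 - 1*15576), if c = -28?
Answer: -66771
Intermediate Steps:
(-11588 + (29*c)*31) + (-14435 - 1*15576) = (-11588 + (29*(-28))*31) + (-14435 - 1*15576) = (-11588 - 812*31) + (-14435 - 15576) = (-11588 - 25172) - 30011 = -36760 - 30011 = -66771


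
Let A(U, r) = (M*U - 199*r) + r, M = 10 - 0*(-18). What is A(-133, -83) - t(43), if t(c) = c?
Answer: 15061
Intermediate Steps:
M = 10 (M = 10 - 1*0 = 10 + 0 = 10)
A(U, r) = -198*r + 10*U (A(U, r) = (10*U - 199*r) + r = (-199*r + 10*U) + r = -198*r + 10*U)
A(-133, -83) - t(43) = (-198*(-83) + 10*(-133)) - 1*43 = (16434 - 1330) - 43 = 15104 - 43 = 15061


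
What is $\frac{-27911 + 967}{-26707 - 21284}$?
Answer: $\frac{26944}{47991} \approx 0.56144$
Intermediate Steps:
$\frac{-27911 + 967}{-26707 - 21284} = - \frac{26944}{-26707 - 21284} = - \frac{26944}{-47991} = \left(-26944\right) \left(- \frac{1}{47991}\right) = \frac{26944}{47991}$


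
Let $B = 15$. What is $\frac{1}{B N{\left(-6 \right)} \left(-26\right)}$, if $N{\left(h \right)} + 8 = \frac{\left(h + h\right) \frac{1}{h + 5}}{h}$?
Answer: $\frac{1}{3900} \approx 0.00025641$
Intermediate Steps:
$N{\left(h \right)} = -8 + \frac{2}{5 + h}$ ($N{\left(h \right)} = -8 + \frac{\left(h + h\right) \frac{1}{h + 5}}{h} = -8 + \frac{2 h \frac{1}{5 + h}}{h} = -8 + \frac{2}{5 + h}$)
$\frac{1}{B N{\left(-6 \right)} \left(-26\right)} = \frac{1}{15 \frac{2 \left(-19 - -24\right)}{5 - 6} \left(-26\right)} = \frac{1}{15 \frac{2 \left(-19 + 24\right)}{-1} \left(-26\right)} = \frac{1}{15 \cdot 2 \left(-1\right) 5 \left(-26\right)} = \frac{1}{15 \left(-10\right) \left(-26\right)} = \frac{1}{\left(-150\right) \left(-26\right)} = \frac{1}{3900}$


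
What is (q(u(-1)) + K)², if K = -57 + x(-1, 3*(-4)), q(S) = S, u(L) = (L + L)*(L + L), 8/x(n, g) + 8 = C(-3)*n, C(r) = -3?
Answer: 74529/25 ≈ 2981.2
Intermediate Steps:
x(n, g) = 8/(-8 - 3*n)
u(L) = 4*L² (u(L) = (2*L)*(2*L) = 4*L²)
K = -293/5 (K = -57 + 8/(-8 - 3*(-1)) = -57 + 8/(-8 + 3) = -57 + 8/(-5) = -57 + 8*(-⅕) = -57 - 8/5 = -293/5 ≈ -58.600)
(q(u(-1)) + K)² = (4*(-1)² - 293/5)² = (4*1 - 293/5)² = (4 - 293/5)² = (-273/5)² = 74529/25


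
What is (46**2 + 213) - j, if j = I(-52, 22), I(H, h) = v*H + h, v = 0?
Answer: 2307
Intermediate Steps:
I(H, h) = h (I(H, h) = 0*H + h = 0 + h = h)
j = 22
(46**2 + 213) - j = (46**2 + 213) - 1*22 = (2116 + 213) - 22 = 2329 - 22 = 2307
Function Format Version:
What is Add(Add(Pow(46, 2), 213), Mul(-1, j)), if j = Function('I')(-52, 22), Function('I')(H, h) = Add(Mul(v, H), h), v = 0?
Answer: 2307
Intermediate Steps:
Function('I')(H, h) = h (Function('I')(H, h) = Add(Mul(0, H), h) = Add(0, h) = h)
j = 22
Add(Add(Pow(46, 2), 213), Mul(-1, j)) = Add(Add(Pow(46, 2), 213), Mul(-1, 22)) = Add(Add(2116, 213), -22) = Add(2329, -22) = 2307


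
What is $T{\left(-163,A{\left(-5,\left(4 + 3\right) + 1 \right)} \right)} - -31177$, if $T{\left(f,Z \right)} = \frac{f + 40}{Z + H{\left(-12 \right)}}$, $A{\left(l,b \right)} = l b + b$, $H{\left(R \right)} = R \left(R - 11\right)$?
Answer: $\frac{7607065}{244} \approx 31177.0$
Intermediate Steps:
$H{\left(R \right)} = R \left(-11 + R\right)$
$A{\left(l,b \right)} = b + b l$ ($A{\left(l,b \right)} = b l + b = b + b l$)
$T{\left(f,Z \right)} = \frac{40 + f}{276 + Z}$ ($T{\left(f,Z \right)} = \frac{f + 40}{Z - 12 \left(-11 - 12\right)} = \frac{40 + f}{Z - -276} = \frac{40 + f}{Z + 276} = \frac{40 + f}{276 + Z}$)
$T{\left(-163,A{\left(-5,\left(4 + 3\right) + 1 \right)} \right)} - -31177 = \frac{40 - 163}{276 + \left(\left(4 + 3\right) + 1\right) \left(1 - 5\right)} - -31177 = \frac{1}{276 + \left(7 + 1\right) \left(-4\right)} \left(-123\right) + 31177 = \frac{1}{276 + 8 \left(-4\right)} \left(-123\right) + 31177 = \frac{1}{276 - 32} \left(-123\right) + 31177 = \frac{1}{244} \left(-123\right) + 31177 = - \frac{123}{244} + 31177 = \frac{7607065}{244}$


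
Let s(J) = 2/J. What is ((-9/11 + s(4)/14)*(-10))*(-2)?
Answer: -1205/77 ≈ -15.649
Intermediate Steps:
((-9/11 + s(4)/14)*(-10))*(-2) = ((-9/11 + (2/4)/14)*(-10))*(-2) = ((-9*1/11 + (2*(1/4))*(1/14))*(-10))*(-2) = ((-9/11 + (1/2)*(1/14))*(-10))*(-2) = ((-9/11 + 1/28)*(-10))*(-2) = -241/308*(-10)*(-2) = (1205/154)*(-2) = -1205/77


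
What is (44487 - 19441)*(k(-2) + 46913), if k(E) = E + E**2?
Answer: 1175033090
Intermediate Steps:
(44487 - 19441)*(k(-2) + 46913) = (44487 - 19441)*(-2*(1 - 2) + 46913) = 25046*(-2*(-1) + 46913) = 25046*(2 + 46913) = 25046*46915 = 1175033090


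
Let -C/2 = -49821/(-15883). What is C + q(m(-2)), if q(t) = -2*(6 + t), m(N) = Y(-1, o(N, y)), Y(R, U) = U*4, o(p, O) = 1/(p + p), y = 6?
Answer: -258472/15883 ≈ -16.273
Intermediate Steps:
o(p, O) = 1/(2*p)
Y(R, U) = 4*U
m(N) = 2/N (m(N) = 4*(1/(2*N)) = 2/N)
q(t) = -12 - 2*t
C = -99642/15883 (C = -(-99642)/(-15883) = -(-99642)*(-1)/15883 = -2*49821/15883 = -99642/15883 ≈ -6.2735)
C + q(m(-2)) = -99642/15883 + (-12 - 4/(-2)) = -99642/15883 + (-12 - 4*(-1)/2) = -99642/15883 + (-12 - 2*(-1)) = -99642/15883 + (-12 + 2) = -99642/15883 - 10 = -258472/15883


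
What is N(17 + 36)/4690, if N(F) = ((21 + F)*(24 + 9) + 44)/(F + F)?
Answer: 1243/248570 ≈ 0.0050006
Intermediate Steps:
N(F) = (737 + 33*F)/(2*F) (N(F) = ((21 + F)*33 + 44)/((2*F)) = ((693 + 33*F) + 44)*(1/(2*F)) = (737 + 33*F)*(1/(2*F)) = (737 + 33*F)/(2*F))
N(17 + 36)/4690 = (11*(67 + 3*(17 + 36))/(2*(17 + 36)))/4690 = ((11/2)*(67 + 3*53)/53)*(1/4690) = ((11/2)*(1/53)*(67 + 159))*(1/4690) = ((11/2)*(1/53)*226)*(1/4690) = (1243/53)*(1/4690) = 1243/248570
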